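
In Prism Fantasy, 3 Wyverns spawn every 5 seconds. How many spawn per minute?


Spawns per minute = count * (60 / interval)
= 3 * (60 / 5)
= 3 * 12.0
= 36.0

36.0 per minute


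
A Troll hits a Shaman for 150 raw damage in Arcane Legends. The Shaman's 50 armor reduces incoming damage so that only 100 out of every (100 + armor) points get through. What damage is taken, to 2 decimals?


actual = 150 * 100 / (100 + 50)
= 150 * 100 / 150
= 15000 / 150
= 100.00

100.00 damage


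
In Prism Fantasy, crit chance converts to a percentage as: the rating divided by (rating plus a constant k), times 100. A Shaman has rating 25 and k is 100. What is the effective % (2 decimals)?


effective% = rating / (rating + k) * 100
= 25 / (25 + 100) * 100
= 25 / 125 * 100
= 0.2 * 100
= 20.00%

20.00%


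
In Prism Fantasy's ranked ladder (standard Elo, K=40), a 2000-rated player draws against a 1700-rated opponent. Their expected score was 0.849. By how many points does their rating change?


Elo update: delta = K * (S - Ea), where S = 0.5 (draws)
S - Ea = 0.5 - 0.849 = -0.349
Rating change = 40 * -0.349
= -13.96

-13.96 rating points


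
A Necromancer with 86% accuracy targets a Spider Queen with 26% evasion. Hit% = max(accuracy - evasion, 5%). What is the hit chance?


accuracy - evasion = 86 - 26 = 60
Apply floor: max(60, 5) = 60
Hit chance = 60%

60%


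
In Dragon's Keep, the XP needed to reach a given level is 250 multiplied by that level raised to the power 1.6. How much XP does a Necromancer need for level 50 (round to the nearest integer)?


XP = 250 * level^1.6
Substitute level = 50:
XP = 250 * 50^1.6
= 250 * 522.8198
= 130705

130705 XP


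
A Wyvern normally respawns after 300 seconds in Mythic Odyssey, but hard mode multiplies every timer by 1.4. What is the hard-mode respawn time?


Respawn time = base * multiplier
= 300 * 1.4
= 420.0 seconds

420.0 seconds


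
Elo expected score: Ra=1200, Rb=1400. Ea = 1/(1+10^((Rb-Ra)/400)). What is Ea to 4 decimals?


Elo expected score: Ea = 1/(1 + 10^((Rb-Ra)/400))
Rb - Ra = 1400 - 1200 = 200
(Rb-Ra)/400 = 200/400 = 0.5
10^0.5 = 3.162278
Ea = 1/(1 + 3.162278) = 1/4.162278 = 0.2403

0.2403


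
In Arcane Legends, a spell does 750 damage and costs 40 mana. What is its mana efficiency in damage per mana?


Efficiency = damage / mana
= 750 / 40
= 18.75

18.75 dmg/mana


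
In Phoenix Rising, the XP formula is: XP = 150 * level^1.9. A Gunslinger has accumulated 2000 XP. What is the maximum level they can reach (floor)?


XP = 150 * level^1.9, so level = (XP / 150)^(1/1.9)
= (2000 / 150)^(1/1.9)
= 13.3333^0.5263
= 3.9091
Floor: level = 3

level 3


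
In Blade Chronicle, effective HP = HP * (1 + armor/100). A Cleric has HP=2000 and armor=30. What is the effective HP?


EHP = 2000 * (1 + 30/100)
= 2000 * (1 + 0.3)
= 2000 * 1.3
= 2600.0

2600.0 EHP


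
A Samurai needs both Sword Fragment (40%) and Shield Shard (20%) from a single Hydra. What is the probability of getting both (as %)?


For independent events, P(both) = P(A) * P(B)
= 40% * 20%
= 800 / 100 %
= 8.0%

8.0%


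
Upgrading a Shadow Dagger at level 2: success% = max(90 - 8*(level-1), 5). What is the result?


raw_rate = 90 - 8 * (2 - 1)
= 90 - 8 * 1
= 90 - 8
= 82
Apply floor: max(82, 5) = 82%

82%


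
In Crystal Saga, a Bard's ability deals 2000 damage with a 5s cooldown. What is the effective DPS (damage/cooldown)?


DPS = damage / cooldown
= 2000 / 5
= 400.00

400.00 DPS


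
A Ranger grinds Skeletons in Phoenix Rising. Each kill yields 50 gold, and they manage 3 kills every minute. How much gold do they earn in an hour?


Gold per minute = 50 * 3 = 150
Gold per hour = 150 * 60 = 9000

9000 gold/hour


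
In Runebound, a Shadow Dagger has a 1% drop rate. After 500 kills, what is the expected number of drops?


Expected drops = kills * (drop_rate / 100)
= 500 * (1 / 100)
= 500 * 0.01
= 5.0

5.0 drops


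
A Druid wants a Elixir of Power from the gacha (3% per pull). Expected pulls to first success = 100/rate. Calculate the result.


Expected pulls for a geometric distribution = 1/p = 100 / rate%
= 100 / 3
= 33.33

33.33 pulls


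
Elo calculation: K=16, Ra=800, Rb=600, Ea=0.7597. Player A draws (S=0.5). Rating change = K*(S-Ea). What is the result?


Elo update: delta = K * (S - Ea), where S = 0.5 (draws)
S - Ea = 0.5 - 0.7597 = -0.2597
Rating change = 16 * -0.2597
= -4.16

-4.16 rating points


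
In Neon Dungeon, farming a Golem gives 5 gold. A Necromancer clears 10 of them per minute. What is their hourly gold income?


Gold per minute = 5 * 10 = 50
Gold per hour = 50 * 60 = 3000

3000 gold/hour


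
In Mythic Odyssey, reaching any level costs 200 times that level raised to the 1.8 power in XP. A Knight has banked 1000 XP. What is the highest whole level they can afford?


XP = 200 * level^1.8, so level = (XP / 200)^(1/1.8)
= (1000 / 200)^(1/1.8)
= 5.0^0.5556
= 2.4452
Floor: level = 2

level 2


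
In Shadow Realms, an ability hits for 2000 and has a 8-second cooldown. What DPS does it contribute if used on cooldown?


DPS = damage / cooldown
= 2000 / 8
= 250.00

250.00 DPS


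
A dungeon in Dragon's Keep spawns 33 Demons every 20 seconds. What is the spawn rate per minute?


Spawns per minute = count * (60 / interval)
= 33 * (60 / 20)
= 33 * 3.0
= 99.0

99.0 per minute


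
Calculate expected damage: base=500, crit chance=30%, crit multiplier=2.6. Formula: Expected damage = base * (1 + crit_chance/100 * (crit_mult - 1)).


E[dmg] = base * (1 + crit_chance * (crit_mult - 1))
cc as decimal = 30/100 = 0.3
cm - 1 = 2.6 - 1 = 1.6
Bonus factor = 0.3 * 1.6 = 0.48
Total multiplier = 1 + 0.48 = 1.48
Expected damage = 500 * 1.48 = 740.00

740.00 damage


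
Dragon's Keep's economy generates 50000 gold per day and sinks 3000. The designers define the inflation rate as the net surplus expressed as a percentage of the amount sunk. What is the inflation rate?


Net gold = 50000 - 3000 = 47000
Inflation rate = net / sunk * 100 = 47000 / 3000 * 100
= 15.666667 * 100
= 1566.67%

1566.67%


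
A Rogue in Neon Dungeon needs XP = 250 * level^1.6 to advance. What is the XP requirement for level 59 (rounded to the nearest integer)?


XP = 250 * level^1.6
Substitute level = 59:
XP = 250 * 59^1.6
= 250 * 681.339
= 170335

170335 XP


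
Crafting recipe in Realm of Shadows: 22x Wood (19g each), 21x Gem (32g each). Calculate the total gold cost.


Cost breakdown:
  Wood: 22 * 19 = 418
  Gem: 21 * 32 = 672
Total = 418 + 672 = 1090

1090 gold


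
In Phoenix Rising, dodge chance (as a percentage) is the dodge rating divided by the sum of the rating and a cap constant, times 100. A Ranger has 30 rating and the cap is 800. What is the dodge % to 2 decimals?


dodge% = 30 / (30 + 800) * 100
= 30 / 830 * 100
= 0.036145 * 100
= 3.61%

3.61%


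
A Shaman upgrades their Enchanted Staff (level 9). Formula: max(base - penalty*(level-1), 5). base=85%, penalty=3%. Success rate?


raw_rate = 85 - 3 * (9 - 1)
= 85 - 3 * 8
= 85 - 24
= 61
Apply floor: max(61, 5) = 61%

61%


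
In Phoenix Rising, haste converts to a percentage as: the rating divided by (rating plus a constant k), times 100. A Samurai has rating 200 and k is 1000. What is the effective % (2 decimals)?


effective% = rating / (rating + k) * 100
= 200 / (200 + 1000) * 100
= 200 / 1200 * 100
= 0.166667 * 100
= 16.67%

16.67%


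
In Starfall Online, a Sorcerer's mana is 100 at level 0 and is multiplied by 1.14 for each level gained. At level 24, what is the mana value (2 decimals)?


value = base * growth^level
= 100 * 1.14^24
= 100 * 23.212207
= 2321.22

2321.22 mana


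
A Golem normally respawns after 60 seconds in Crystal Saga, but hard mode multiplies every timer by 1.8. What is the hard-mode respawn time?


Respawn time = base * multiplier
= 60 * 1.8
= 108.0 seconds

108.0 seconds


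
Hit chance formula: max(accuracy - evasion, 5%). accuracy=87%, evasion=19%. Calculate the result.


accuracy - evasion = 87 - 19 = 68
Apply floor: max(68, 5) = 68
Hit chance = 68%

68%


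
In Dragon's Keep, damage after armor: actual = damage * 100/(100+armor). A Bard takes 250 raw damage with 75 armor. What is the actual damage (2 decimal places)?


actual = 250 * 100 / (100 + 75)
= 250 * 100 / 175
= 25000 / 175
= 142.86

142.86 damage


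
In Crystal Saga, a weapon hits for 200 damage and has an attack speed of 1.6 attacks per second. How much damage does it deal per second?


DPS = damage * attack_speed
= 200 * 1.6
= 320.0

320.0 DPS


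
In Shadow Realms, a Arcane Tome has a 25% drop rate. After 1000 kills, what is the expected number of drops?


Expected drops = kills * (drop_rate / 100)
= 1000 * (25 / 100)
= 1000 * 0.25
= 250.0

250.0 drops


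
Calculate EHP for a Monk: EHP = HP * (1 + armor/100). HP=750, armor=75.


EHP = 750 * (1 + 75/100)
= 750 * (1 + 0.75)
= 750 * 1.75
= 1312.5

1312.5 EHP


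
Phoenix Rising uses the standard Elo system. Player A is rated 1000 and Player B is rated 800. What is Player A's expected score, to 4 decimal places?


Elo expected score: Ea = 1/(1 + 10^((Rb-Ra)/400))
Rb - Ra = 800 - 1000 = -200
(Rb-Ra)/400 = -200/400 = -0.5
10^-0.5 = 0.316228
Ea = 1/(1 + 0.316228) = 1/1.316228 = 0.7597

0.7597


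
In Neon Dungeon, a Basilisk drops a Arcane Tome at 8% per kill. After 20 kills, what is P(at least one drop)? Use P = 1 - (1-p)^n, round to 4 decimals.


P(at least one) = 1 - P(none) = 1 - (1-p)^n
p = 8/100 = 0.08
1 - p = 0.92
(1 - p)^20 = 0.92^20 = 0.188693
P(at least one) = 1 - 0.188693 = 0.8113

0.8113


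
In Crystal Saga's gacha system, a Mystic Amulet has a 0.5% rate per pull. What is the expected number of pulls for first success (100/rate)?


Expected pulls for a geometric distribution = 1/p = 100 / rate%
= 100 / 0.5
= 200.0

200.0 pulls


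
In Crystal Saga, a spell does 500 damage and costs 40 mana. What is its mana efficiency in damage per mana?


Efficiency = damage / mana
= 500 / 40
= 12.50

12.50 dmg/mana


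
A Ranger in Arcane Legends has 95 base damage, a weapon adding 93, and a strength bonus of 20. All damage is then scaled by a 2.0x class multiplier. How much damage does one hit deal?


Sum base + weapon + str = 95 + 93 + 20 = 208
Multiply by 2.0:
208 * 2.0 = 416.0

416.0 damage


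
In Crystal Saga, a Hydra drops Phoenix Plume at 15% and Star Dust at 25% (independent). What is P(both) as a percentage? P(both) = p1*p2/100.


For independent events, P(both) = P(A) * P(B)
= 15% * 25%
= 375 / 100 %
= 3.75%

3.75%


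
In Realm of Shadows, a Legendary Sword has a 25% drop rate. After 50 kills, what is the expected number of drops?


Expected drops = kills * (drop_rate / 100)
= 50 * (25 / 100)
= 50 * 0.25
= 12.5

12.5 drops


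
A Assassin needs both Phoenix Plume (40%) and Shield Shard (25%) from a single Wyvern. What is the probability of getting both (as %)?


For independent events, P(both) = P(A) * P(B)
= 40% * 25%
= 1000 / 100 %
= 10.0%

10.0%


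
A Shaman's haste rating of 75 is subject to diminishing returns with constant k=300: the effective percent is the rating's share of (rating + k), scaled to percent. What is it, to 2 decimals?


effective% = rating / (rating + k) * 100
= 75 / (75 + 300) * 100
= 75 / 375 * 100
= 0.2 * 100
= 20.00%

20.00%


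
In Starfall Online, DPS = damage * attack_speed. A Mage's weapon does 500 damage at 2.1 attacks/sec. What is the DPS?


DPS = damage * attack_speed
= 500 * 2.1
= 1050.0

1050.0 DPS


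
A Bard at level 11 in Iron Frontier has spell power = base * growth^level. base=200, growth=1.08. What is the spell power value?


value = base * growth^level
= 200 * 1.08^11
= 200 * 2.331639
= 466.33

466.33 spell power


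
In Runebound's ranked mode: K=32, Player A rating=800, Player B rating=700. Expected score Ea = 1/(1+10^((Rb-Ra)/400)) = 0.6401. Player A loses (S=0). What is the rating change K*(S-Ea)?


Elo update: delta = K * (S - Ea), where S = 0 (loses)
S - Ea = 0 - 0.6401 = -0.6401
Rating change = 32 * -0.6401
= -20.48

-20.48 rating points


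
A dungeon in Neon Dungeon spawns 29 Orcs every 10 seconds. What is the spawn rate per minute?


Spawns per minute = count * (60 / interval)
= 29 * (60 / 10)
= 29 * 6.0
= 174.0

174.0 per minute


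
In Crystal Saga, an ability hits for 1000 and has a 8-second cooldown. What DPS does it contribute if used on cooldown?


DPS = damage / cooldown
= 1000 / 8
= 125.00

125.00 DPS


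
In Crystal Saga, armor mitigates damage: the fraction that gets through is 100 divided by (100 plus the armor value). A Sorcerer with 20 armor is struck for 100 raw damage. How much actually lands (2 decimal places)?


actual = 100 * 100 / (100 + 20)
= 100 * 100 / 120
= 10000 / 120
= 83.33

83.33 damage


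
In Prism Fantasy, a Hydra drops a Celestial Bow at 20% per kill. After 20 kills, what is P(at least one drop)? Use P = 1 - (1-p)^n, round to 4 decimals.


P(at least one) = 1 - P(none) = 1 - (1-p)^n
p = 20/100 = 0.2
1 - p = 0.8
(1 - p)^20 = 0.8^20 = 0.011529
P(at least one) = 1 - 0.011529 = 0.9885

0.9885


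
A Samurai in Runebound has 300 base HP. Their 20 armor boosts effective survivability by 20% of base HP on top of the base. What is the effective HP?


EHP = 300 * (1 + 20/100)
= 300 * (1 + 0.2)
= 300 * 1.2
= 360.0

360.0 EHP


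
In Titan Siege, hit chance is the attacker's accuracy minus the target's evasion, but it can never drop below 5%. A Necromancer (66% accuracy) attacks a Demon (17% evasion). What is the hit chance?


accuracy - evasion = 66 - 17 = 49
Apply floor: max(49, 5) = 49
Hit chance = 49%

49%


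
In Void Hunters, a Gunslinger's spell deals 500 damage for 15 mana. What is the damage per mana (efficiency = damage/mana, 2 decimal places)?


Efficiency = damage / mana
= 500 / 15
= 33.33

33.33 dmg/mana


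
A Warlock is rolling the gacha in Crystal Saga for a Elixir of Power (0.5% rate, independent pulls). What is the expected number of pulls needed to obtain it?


Expected pulls for a geometric distribution = 1/p = 100 / rate%
= 100 / 0.5
= 200.0

200.0 pulls


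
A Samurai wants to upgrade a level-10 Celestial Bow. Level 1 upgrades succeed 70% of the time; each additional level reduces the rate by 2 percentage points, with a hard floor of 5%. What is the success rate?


raw_rate = 70 - 2 * (10 - 1)
= 70 - 2 * 9
= 70 - 18
= 52
Apply floor: max(52, 5) = 52%

52%


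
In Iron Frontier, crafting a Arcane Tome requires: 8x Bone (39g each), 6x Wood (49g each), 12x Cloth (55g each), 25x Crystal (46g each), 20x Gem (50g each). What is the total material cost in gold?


Cost breakdown:
  Bone: 8 * 39 = 312
  Wood: 6 * 49 = 294
  Cloth: 12 * 55 = 660
  Crystal: 25 * 46 = 1150
  Gem: 20 * 50 = 1000
Total = 312 + 294 + 660 + 1150 + 1000 = 3416

3416 gold


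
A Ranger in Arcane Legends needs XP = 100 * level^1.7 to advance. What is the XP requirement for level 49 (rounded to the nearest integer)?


XP = 100 * level^1.7
Substitute level = 49:
XP = 100 * 49^1.7
= 100 * 747.0219
= 74702

74702 XP


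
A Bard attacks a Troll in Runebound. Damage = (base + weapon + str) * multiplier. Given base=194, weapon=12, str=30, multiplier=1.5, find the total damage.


Sum base + weapon + str = 194 + 12 + 30 = 236
Multiply by 1.5:
236 * 1.5 = 354.0

354.0 damage


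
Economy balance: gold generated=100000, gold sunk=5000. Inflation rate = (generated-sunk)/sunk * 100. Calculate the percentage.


Net gold = 100000 - 5000 = 95000
Inflation rate = net / sunk * 100 = 95000 / 5000 * 100
= 19.0 * 100
= 1900.00%

1900.00%


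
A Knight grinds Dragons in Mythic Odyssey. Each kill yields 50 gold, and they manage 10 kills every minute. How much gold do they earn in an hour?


Gold per minute = 50 * 10 = 500
Gold per hour = 500 * 60 = 30000

30000 gold/hour


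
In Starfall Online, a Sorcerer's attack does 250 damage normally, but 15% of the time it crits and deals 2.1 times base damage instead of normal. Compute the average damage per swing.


E[dmg] = base * (1 + crit_chance * (crit_mult - 1))
cc as decimal = 15/100 = 0.15
cm - 1 = 2.1 - 1 = 1.1
Bonus factor = 0.15 * 1.1 = 0.165
Total multiplier = 1 + 0.165 = 1.165
Expected damage = 250 * 1.165 = 291.25

291.25 damage


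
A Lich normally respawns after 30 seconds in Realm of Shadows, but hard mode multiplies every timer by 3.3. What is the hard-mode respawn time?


Respawn time = base * multiplier
= 30 * 3.3
= 99.0 seconds

99.0 seconds


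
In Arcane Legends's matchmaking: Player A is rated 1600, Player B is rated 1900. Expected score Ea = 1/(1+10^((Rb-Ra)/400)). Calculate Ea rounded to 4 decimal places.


Elo expected score: Ea = 1/(1 + 10^((Rb-Ra)/400))
Rb - Ra = 1900 - 1600 = 300
(Rb-Ra)/400 = 300/400 = 0.75
10^0.75 = 5.623413
Ea = 1/(1 + 5.623413) = 1/6.623413 = 0.1510

0.1510


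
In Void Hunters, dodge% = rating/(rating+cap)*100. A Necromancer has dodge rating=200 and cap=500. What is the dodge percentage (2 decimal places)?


dodge% = 200 / (200 + 500) * 100
= 200 / 700 * 100
= 0.285714 * 100
= 28.57%

28.57%


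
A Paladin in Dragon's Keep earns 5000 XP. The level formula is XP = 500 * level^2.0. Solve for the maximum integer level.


XP = 500 * level^2.0, so level = (XP / 500)^(1/2.0)
= (5000 / 500)^(1/2.0)
= 10.0^0.5
= 3.1623
Floor: level = 3

level 3


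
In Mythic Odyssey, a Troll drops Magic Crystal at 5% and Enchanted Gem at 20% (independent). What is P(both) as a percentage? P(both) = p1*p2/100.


For independent events, P(both) = P(A) * P(B)
= 5% * 20%
= 100 / 100 %
= 1.0%

1.0%


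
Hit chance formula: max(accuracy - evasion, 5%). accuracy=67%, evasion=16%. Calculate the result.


accuracy - evasion = 67 - 16 = 51
Apply floor: max(51, 5) = 51
Hit chance = 51%

51%


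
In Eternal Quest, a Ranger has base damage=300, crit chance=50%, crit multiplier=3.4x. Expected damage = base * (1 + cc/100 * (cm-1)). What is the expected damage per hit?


E[dmg] = base * (1 + crit_chance * (crit_mult - 1))
cc as decimal = 50/100 = 0.5
cm - 1 = 3.4 - 1 = 2.4
Bonus factor = 0.5 * 2.4 = 1.2
Total multiplier = 1 + 1.2 = 2.2
Expected damage = 300 * 2.2 = 660.00

660.00 damage


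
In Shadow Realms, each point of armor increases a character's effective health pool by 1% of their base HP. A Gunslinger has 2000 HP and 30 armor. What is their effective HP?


EHP = 2000 * (1 + 30/100)
= 2000 * (1 + 0.3)
= 2000 * 1.3
= 2600.0

2600.0 EHP


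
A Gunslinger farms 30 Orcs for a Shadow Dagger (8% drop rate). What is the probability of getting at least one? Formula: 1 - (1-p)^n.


P(at least one) = 1 - P(none) = 1 - (1-p)^n
p = 8/100 = 0.08
1 - p = 0.92
(1 - p)^30 = 0.92^30 = 0.081966
P(at least one) = 1 - 0.081966 = 0.9180

0.9180


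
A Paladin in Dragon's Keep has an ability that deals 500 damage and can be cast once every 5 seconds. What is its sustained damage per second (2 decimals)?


DPS = damage / cooldown
= 500 / 5
= 100.00

100.00 DPS


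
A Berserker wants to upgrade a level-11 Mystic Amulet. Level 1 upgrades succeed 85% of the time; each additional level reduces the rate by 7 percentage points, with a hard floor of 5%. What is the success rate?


raw_rate = 85 - 7 * (11 - 1)
= 85 - 7 * 10
= 85 - 70
= 15
Apply floor: max(15, 5) = 15%

15%


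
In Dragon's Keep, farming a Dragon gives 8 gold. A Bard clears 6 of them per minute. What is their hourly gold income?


Gold per minute = 8 * 6 = 48
Gold per hour = 48 * 60 = 2880

2880 gold/hour


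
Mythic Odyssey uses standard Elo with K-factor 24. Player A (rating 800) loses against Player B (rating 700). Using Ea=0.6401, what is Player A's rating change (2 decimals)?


Elo update: delta = K * (S - Ea), where S = 0 (loses)
S - Ea = 0 - 0.6401 = -0.6401
Rating change = 24 * -0.6401
= -15.36

-15.36 rating points


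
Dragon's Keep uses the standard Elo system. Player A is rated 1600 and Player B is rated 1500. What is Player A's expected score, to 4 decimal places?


Elo expected score: Ea = 1/(1 + 10^((Rb-Ra)/400))
Rb - Ra = 1500 - 1600 = -100
(Rb-Ra)/400 = -100/400 = -0.25
10^-0.25 = 0.562341
Ea = 1/(1 + 0.562341) = 1/1.562341 = 0.6401

0.6401


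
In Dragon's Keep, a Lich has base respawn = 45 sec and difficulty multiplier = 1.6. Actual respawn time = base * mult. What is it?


Respawn time = base * multiplier
= 45 * 1.6
= 72.0 seconds

72.0 seconds


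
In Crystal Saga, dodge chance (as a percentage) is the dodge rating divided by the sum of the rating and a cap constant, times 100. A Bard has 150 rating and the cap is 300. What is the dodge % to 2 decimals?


dodge% = 150 / (150 + 300) * 100
= 150 / 450 * 100
= 0.333333 * 100
= 33.33%

33.33%


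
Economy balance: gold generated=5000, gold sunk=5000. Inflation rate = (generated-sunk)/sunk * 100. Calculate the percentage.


Net gold = 5000 - 5000 = 0
Inflation rate = net / sunk * 100 = 0 / 5000 * 100
= 0.0 * 100
= 0.00%

0.00%


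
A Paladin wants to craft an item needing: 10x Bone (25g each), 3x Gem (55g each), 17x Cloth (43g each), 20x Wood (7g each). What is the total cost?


Cost breakdown:
  Bone: 10 * 25 = 250
  Gem: 3 * 55 = 165
  Cloth: 17 * 43 = 731
  Wood: 20 * 7 = 140
Total = 250 + 165 + 731 + 140 = 1286

1286 gold


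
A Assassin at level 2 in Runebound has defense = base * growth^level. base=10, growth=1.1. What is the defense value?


value = base * growth^level
= 10 * 1.1^2
= 10 * 1.21
= 12.10

12.10 defense


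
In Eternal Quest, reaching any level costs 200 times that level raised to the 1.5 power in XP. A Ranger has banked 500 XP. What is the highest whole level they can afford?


XP = 200 * level^1.5, so level = (XP / 200)^(1/1.5)
= (500 / 200)^(1/1.5)
= 2.5^0.6667
= 1.842
Floor: level = 1

level 1


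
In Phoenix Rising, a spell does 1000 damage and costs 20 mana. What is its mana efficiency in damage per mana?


Efficiency = damage / mana
= 1000 / 20
= 50.00

50.00 dmg/mana


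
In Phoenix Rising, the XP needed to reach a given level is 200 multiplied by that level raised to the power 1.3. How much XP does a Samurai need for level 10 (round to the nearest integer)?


XP = 200 * level^1.3
Substitute level = 10:
XP = 200 * 10^1.3
= 200 * 19.9526
= 3991

3991 XP


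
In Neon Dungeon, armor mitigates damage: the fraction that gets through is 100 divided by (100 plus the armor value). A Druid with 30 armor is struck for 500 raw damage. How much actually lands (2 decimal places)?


actual = 500 * 100 / (100 + 30)
= 500 * 100 / 130
= 50000 / 130
= 384.62

384.62 damage


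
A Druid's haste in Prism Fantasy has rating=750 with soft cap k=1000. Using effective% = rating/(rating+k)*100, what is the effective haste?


effective% = rating / (rating + k) * 100
= 750 / (750 + 1000) * 100
= 750 / 1750 * 100
= 0.428571 * 100
= 42.86%

42.86%


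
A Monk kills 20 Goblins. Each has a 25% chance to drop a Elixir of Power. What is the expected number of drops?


Expected drops = kills * (drop_rate / 100)
= 20 * (25 / 100)
= 20 * 0.25
= 5.0

5.0 drops


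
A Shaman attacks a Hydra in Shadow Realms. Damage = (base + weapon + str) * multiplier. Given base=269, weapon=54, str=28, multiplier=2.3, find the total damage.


Sum base + weapon + str = 269 + 54 + 28 = 351
Multiply by 2.3:
351 * 2.3 = 807.3

807.3 damage


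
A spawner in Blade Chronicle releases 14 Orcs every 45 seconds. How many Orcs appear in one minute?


Spawns per minute = count * (60 / interval)
= 14 * (60 / 45)
= 14 * 1.3333
= 18.67

18.67 per minute


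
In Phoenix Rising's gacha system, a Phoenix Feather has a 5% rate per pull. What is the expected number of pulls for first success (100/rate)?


Expected pulls for a geometric distribution = 1/p = 100 / rate%
= 100 / 5
= 20.0

20.0 pulls


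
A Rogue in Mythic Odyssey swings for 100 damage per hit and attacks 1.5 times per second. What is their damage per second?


DPS = damage * attack_speed
= 100 * 1.5
= 150.0

150.0 DPS


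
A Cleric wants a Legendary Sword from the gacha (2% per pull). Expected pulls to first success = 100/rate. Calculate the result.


Expected pulls for a geometric distribution = 1/p = 100 / rate%
= 100 / 2
= 50.0

50.0 pulls


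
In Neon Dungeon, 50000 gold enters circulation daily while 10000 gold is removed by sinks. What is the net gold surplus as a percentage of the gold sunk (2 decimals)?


Net gold = 50000 - 10000 = 40000
Inflation rate = net / sunk * 100 = 40000 / 10000 * 100
= 4.0 * 100
= 400.00%

400.00%


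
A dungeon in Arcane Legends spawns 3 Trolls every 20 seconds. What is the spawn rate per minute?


Spawns per minute = count * (60 / interval)
= 3 * (60 / 20)
= 3 * 3.0
= 9.0

9.0 per minute


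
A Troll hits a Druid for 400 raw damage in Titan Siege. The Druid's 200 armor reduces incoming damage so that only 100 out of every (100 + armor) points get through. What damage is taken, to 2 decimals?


actual = 400 * 100 / (100 + 200)
= 400 * 100 / 300
= 40000 / 300
= 133.33

133.33 damage


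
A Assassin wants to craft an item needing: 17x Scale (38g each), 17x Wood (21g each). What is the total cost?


Cost breakdown:
  Scale: 17 * 38 = 646
  Wood: 17 * 21 = 357
Total = 646 + 357 = 1003

1003 gold


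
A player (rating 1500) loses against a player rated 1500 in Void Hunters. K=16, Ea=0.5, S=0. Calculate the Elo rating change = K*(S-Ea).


Elo update: delta = K * (S - Ea), where S = 0 (loses)
S - Ea = 0 - 0.5 = -0.5
Rating change = 16 * -0.5
= -8.00

-8.00 rating points


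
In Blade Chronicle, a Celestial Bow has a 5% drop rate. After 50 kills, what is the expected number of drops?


Expected drops = kills * (drop_rate / 100)
= 50 * (5 / 100)
= 50 * 0.05
= 2.5

2.5 drops


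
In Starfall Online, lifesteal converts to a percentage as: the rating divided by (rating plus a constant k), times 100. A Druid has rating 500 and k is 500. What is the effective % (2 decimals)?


effective% = rating / (rating + k) * 100
= 500 / (500 + 500) * 100
= 500 / 1000 * 100
= 0.5 * 100
= 50.00%

50.00%


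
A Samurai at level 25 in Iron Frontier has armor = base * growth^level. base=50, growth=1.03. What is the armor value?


value = base * growth^level
= 50 * 1.03^25
= 50 * 2.093778
= 104.69

104.69 armor


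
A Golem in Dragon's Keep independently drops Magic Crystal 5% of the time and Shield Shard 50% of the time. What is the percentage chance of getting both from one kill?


For independent events, P(both) = P(A) * P(B)
= 5% * 50%
= 250 / 100 %
= 2.5%

2.5%


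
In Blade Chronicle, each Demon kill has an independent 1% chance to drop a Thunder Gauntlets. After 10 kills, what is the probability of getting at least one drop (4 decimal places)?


P(at least one) = 1 - P(none) = 1 - (1-p)^n
p = 1/100 = 0.01
1 - p = 0.99
(1 - p)^10 = 0.99^10 = 0.904382
P(at least one) = 1 - 0.904382 = 0.0956

0.0956


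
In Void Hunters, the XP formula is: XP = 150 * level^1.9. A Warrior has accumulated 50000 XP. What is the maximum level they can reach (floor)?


XP = 150 * level^1.9, so level = (XP / 150)^(1/1.9)
= (50000 / 150)^(1/1.9)
= 333.3333^0.5263
= 21.2731
Floor: level = 21

level 21


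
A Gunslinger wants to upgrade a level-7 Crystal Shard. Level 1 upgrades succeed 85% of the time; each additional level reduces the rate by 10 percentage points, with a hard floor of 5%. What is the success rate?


raw_rate = 85 - 10 * (7 - 1)
= 85 - 10 * 6
= 85 - 60
= 25
Apply floor: max(25, 5) = 25%

25%


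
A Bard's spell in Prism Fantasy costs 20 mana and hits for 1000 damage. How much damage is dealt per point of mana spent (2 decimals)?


Efficiency = damage / mana
= 1000 / 20
= 50.00

50.00 dmg/mana


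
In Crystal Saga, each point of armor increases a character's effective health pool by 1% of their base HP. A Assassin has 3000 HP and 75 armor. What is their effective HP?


EHP = 3000 * (1 + 75/100)
= 3000 * (1 + 0.75)
= 3000 * 1.75
= 5250.0

5250.0 EHP


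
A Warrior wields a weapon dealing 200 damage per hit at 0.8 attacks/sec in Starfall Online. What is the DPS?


DPS = damage * attack_speed
= 200 * 0.8
= 160.0

160.0 DPS


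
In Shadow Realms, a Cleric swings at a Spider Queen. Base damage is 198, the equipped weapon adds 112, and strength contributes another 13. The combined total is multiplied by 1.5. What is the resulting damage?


Sum base + weapon + str = 198 + 112 + 13 = 323
Multiply by 1.5:
323 * 1.5 = 484.5

484.5 damage


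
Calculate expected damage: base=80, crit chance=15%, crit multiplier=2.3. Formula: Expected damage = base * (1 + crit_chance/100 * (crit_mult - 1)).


E[dmg] = base * (1 + crit_chance * (crit_mult - 1))
cc as decimal = 15/100 = 0.15
cm - 1 = 2.3 - 1 = 1.3
Bonus factor = 0.15 * 1.3 = 0.195
Total multiplier = 1 + 0.195 = 1.195
Expected damage = 80 * 1.195 = 95.60

95.60 damage


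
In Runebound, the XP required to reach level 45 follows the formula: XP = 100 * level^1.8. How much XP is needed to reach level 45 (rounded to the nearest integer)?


XP = 100 * level^1.8
Substitute level = 45:
XP = 100 * 45^1.8
= 100 * 945.7634
= 94576

94576 XP


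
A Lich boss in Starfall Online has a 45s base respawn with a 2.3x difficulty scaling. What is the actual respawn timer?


Respawn time = base * multiplier
= 45 * 2.3
= 103.5 seconds

103.5 seconds


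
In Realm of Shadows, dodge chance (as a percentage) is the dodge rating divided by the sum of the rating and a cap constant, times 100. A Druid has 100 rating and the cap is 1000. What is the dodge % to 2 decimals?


dodge% = 100 / (100 + 1000) * 100
= 100 / 1100 * 100
= 0.090909 * 100
= 9.09%

9.09%


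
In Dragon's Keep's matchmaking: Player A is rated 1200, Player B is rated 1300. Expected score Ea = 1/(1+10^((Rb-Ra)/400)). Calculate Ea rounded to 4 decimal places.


Elo expected score: Ea = 1/(1 + 10^((Rb-Ra)/400))
Rb - Ra = 1300 - 1200 = 100
(Rb-Ra)/400 = 100/400 = 0.25
10^0.25 = 1.778279
Ea = 1/(1 + 1.778279) = 1/2.778279 = 0.3599

0.3599


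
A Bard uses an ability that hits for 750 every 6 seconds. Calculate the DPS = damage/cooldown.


DPS = damage / cooldown
= 750 / 6
= 125.00

125.00 DPS


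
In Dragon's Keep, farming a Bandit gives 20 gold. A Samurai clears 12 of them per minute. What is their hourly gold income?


Gold per minute = 20 * 12 = 240
Gold per hour = 240 * 60 = 14400

14400 gold/hour


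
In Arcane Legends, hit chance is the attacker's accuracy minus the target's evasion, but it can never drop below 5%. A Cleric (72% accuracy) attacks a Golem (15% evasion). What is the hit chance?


accuracy - evasion = 72 - 15 = 57
Apply floor: max(57, 5) = 57
Hit chance = 57%

57%


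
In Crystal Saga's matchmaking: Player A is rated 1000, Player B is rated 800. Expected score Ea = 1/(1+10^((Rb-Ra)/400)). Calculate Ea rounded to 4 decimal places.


Elo expected score: Ea = 1/(1 + 10^((Rb-Ra)/400))
Rb - Ra = 800 - 1000 = -200
(Rb-Ra)/400 = -200/400 = -0.5
10^-0.5 = 0.316228
Ea = 1/(1 + 0.316228) = 1/1.316228 = 0.7597

0.7597


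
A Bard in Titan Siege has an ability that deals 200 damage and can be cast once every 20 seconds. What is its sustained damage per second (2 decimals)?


DPS = damage / cooldown
= 200 / 20
= 10.00

10.00 DPS


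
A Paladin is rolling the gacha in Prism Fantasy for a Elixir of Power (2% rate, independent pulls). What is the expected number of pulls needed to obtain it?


Expected pulls for a geometric distribution = 1/p = 100 / rate%
= 100 / 2
= 50.0

50.0 pulls


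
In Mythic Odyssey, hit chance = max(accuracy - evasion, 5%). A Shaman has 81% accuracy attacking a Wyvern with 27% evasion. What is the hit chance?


accuracy - evasion = 81 - 27 = 54
Apply floor: max(54, 5) = 54
Hit chance = 54%

54%


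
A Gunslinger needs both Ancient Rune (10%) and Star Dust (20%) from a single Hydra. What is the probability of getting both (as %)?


For independent events, P(both) = P(A) * P(B)
= 10% * 20%
= 200 / 100 %
= 2.0%

2.0%


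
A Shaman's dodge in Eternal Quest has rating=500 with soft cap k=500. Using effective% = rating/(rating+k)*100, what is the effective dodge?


effective% = rating / (rating + k) * 100
= 500 / (500 + 500) * 100
= 500 / 1000 * 100
= 0.5 * 100
= 50.00%

50.00%


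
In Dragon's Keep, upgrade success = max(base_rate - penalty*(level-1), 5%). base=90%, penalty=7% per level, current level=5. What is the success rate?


raw_rate = 90 - 7 * (5 - 1)
= 90 - 7 * 4
= 90 - 28
= 62
Apply floor: max(62, 5) = 62%

62%


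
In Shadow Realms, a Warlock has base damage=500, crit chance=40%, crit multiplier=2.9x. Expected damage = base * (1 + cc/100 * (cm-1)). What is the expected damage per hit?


E[dmg] = base * (1 + crit_chance * (crit_mult - 1))
cc as decimal = 40/100 = 0.4
cm - 1 = 2.9 - 1 = 1.9
Bonus factor = 0.4 * 1.9 = 0.76
Total multiplier = 1 + 0.76 = 1.76
Expected damage = 500 * 1.76 = 880.00

880.00 damage


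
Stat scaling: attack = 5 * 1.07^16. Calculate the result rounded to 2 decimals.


value = base * growth^level
= 5 * 1.07^16
= 5 * 2.952164
= 14.76

14.76 attack


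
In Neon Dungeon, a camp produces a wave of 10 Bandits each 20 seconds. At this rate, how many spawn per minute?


Spawns per minute = count * (60 / interval)
= 10 * (60 / 20)
= 10 * 3.0
= 30.0

30.0 per minute


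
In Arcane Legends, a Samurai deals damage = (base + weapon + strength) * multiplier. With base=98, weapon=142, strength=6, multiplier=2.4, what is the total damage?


Sum base + weapon + str = 98 + 142 + 6 = 246
Multiply by 2.4:
246 * 2.4 = 590.4

590.4 damage


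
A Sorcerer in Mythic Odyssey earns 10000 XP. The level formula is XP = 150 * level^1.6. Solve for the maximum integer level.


XP = 150 * level^1.6, so level = (XP / 150)^(1/1.6)
= (10000 / 150)^(1/1.6)
= 66.6667^0.625
= 13.802
Floor: level = 13

level 13


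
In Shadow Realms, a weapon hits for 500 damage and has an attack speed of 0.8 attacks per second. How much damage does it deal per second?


DPS = damage * attack_speed
= 500 * 0.8
= 400.0

400.0 DPS


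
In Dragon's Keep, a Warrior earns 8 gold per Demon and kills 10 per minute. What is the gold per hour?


Gold per minute = 8 * 10 = 80
Gold per hour = 80 * 60 = 4800

4800 gold/hour


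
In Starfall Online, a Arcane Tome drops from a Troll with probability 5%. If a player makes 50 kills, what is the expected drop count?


Expected drops = kills * (drop_rate / 100)
= 50 * (5 / 100)
= 50 * 0.05
= 2.5

2.5 drops


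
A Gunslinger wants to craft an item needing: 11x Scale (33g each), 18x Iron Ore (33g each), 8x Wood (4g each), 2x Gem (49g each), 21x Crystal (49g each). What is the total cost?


Cost breakdown:
  Scale: 11 * 33 = 363
  Iron Ore: 18 * 33 = 594
  Wood: 8 * 4 = 32
  Gem: 2 * 49 = 98
  Crystal: 21 * 49 = 1029
Total = 363 + 594 + 32 + 98 + 1029 = 2116

2116 gold


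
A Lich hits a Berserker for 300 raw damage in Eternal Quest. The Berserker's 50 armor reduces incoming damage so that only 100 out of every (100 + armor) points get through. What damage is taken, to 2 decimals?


actual = 300 * 100 / (100 + 50)
= 300 * 100 / 150
= 30000 / 150
= 200.00

200.00 damage


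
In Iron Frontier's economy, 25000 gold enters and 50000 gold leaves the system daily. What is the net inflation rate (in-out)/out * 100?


Net gold = 25000 - 50000 = -25000
Inflation rate = net / sunk * 100 = -25000 / 50000 * 100
= -0.5 * 100
= -50.00%

-50.00%


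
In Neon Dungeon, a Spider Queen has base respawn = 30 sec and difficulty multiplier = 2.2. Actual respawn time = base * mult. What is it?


Respawn time = base * multiplier
= 30 * 2.2
= 66.0 seconds

66.0 seconds


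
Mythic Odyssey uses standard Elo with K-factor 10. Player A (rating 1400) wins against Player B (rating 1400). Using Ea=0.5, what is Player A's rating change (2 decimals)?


Elo update: delta = K * (S - Ea), where S = 1 (wins)
S - Ea = 1 - 0.5 = 0.5
Rating change = 10 * 0.5
= 5.00

5.00 rating points


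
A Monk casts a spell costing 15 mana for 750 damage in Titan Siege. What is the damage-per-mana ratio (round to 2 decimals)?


Efficiency = damage / mana
= 750 / 15
= 50.00

50.00 dmg/mana


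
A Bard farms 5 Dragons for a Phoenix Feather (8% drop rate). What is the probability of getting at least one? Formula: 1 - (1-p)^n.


P(at least one) = 1 - P(none) = 1 - (1-p)^n
p = 8/100 = 0.08
1 - p = 0.92
(1 - p)^5 = 0.92^5 = 0.659082
P(at least one) = 1 - 0.659082 = 0.3409

0.3409


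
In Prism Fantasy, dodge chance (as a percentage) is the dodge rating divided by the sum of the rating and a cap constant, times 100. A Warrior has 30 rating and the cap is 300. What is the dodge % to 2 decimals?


dodge% = 30 / (30 + 300) * 100
= 30 / 330 * 100
= 0.090909 * 100
= 9.09%

9.09%


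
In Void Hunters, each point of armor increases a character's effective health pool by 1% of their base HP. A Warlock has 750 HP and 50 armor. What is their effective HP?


EHP = 750 * (1 + 50/100)
= 750 * (1 + 0.5)
= 750 * 1.5
= 1125.0

1125.0 EHP


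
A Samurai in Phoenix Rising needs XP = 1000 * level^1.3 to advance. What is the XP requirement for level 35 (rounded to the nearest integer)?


XP = 1000 * level^1.3
Substitute level = 35:
XP = 1000 * 35^1.3
= 1000 * 101.6924
= 101692

101692 XP


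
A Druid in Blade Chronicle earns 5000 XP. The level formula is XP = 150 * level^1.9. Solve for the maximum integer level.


XP = 150 * level^1.9, so level = (XP / 150)^(1/1.9)
= (5000 / 150)^(1/1.9)
= 33.3333^0.5263
= 6.3316
Floor: level = 6

level 6


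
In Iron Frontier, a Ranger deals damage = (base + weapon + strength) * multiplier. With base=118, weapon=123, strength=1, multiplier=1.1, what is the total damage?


Sum base + weapon + str = 118 + 123 + 1 = 242
Multiply by 1.1:
242 * 1.1 = 266.2

266.2 damage


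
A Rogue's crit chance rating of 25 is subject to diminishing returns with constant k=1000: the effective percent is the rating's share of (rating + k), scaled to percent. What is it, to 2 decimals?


effective% = rating / (rating + k) * 100
= 25 / (25 + 1000) * 100
= 25 / 1025 * 100
= 0.02439 * 100
= 2.44%

2.44%


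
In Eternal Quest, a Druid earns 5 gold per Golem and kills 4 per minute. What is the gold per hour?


Gold per minute = 5 * 4 = 20
Gold per hour = 20 * 60 = 1200

1200 gold/hour


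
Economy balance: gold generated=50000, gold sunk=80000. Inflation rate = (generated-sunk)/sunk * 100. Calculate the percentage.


Net gold = 50000 - 80000 = -30000
Inflation rate = net / sunk * 100 = -30000 / 80000 * 100
= -0.375 * 100
= -37.50%

-37.50%


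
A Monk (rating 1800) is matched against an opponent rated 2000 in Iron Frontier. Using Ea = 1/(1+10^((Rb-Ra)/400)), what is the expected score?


Elo expected score: Ea = 1/(1 + 10^((Rb-Ra)/400))
Rb - Ra = 2000 - 1800 = 200
(Rb-Ra)/400 = 200/400 = 0.5
10^0.5 = 3.162278
Ea = 1/(1 + 3.162278) = 1/4.162278 = 0.2403

0.2403


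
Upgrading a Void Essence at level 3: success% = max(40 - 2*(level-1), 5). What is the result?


raw_rate = 40 - 2 * (3 - 1)
= 40 - 2 * 2
= 40 - 4
= 36
Apply floor: max(36, 5) = 36%

36%


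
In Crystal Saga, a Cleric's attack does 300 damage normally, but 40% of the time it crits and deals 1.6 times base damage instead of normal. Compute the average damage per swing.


E[dmg] = base * (1 + crit_chance * (crit_mult - 1))
cc as decimal = 40/100 = 0.4
cm - 1 = 1.6 - 1 = 0.6
Bonus factor = 0.4 * 0.6 = 0.24
Total multiplier = 1 + 0.24 = 1.24
Expected damage = 300 * 1.24 = 372.00

372.00 damage


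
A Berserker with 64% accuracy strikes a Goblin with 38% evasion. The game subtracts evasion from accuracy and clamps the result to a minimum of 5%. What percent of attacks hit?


accuracy - evasion = 64 - 38 = 26
Apply floor: max(26, 5) = 26
Hit chance = 26%

26%
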